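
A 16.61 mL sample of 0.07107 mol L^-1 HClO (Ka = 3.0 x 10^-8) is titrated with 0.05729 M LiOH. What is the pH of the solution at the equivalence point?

n(HClO) = 0.07107 x 0.01661 = 0.001180 mol; V(LiOH) at equivalence = 0.001180/0.05729 = 0.02061 L.
At equivalence all the acid is converted to ClO-; total volume = 0.01661 + 0.02061 = 0.03722 L, so [ClO-] = 0.001180/0.03722 = 0.03172 M.
Kb = Kw/Ka = 1.0e-14 / 3.0 x 10^-8 = 3.33e-7.
[OH^-] = sqrt(Kb x [ClO-]) = sqrt(3.33e-7 x 0.03172) = 0.000103 M.
pOH = 3.99, so pH = 14.00 - 3.99 = 10.01.

10.01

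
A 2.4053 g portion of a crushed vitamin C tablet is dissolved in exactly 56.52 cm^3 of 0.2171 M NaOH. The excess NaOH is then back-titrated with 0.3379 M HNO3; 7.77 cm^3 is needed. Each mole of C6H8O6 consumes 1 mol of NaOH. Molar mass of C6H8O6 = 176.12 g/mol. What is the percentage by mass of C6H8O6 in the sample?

70.6%

Total n(NaOH) added = 0.2171 x 0.05652 = 0.01227 mol.
n(HNO3) used = 0.3379 x 0.007770 = 0.002625 mol, which equals the excess n(NaOH).
So n(NaOH) consumed by the sample = 0.01227 - 0.002625 = 0.009645 mol.
n(C6H8O6) = 0.009645 / 1 = 0.009645 mol.
mass C6H8O6 = 0.009645 x 176.12 = 1.699 g, so %C6H8O6 = 1.699/2.4053 x 100 = 70.6%.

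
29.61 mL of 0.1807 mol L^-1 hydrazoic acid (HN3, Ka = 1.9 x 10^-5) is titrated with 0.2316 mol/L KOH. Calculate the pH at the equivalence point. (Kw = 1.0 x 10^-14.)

n(HN3) = 0.1807 x 0.02961 = 0.005351 mol; V(KOH) at equivalence = 0.005351/0.2316 = 0.02310 L.
At equivalence all the acid is converted to N3-; total volume = 0.02961 + 0.02310 = 0.05271 L, so [N3-] = 0.005351/0.05271 = 0.1015 M.
Kb = Kw/Ka = 1.0e-14 / 1.9 x 10^-5 = 5.26e-10.
[OH^-] = sqrt(Kb x [N3-]) = sqrt(5.26e-10 x 0.1015) = 7.31e-6 M.
pOH = 5.14, so pH = 14.00 - 5.14 = 8.86.

8.86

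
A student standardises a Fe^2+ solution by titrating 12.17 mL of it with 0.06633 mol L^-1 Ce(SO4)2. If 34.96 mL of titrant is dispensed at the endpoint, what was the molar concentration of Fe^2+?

n(Ce(SO4)2) = 0.06633 x 0.03496 = 0.002319 mol.
From the balanced equation, 1 mol Ce(SO4)2 reacts with 1 mol Fe^2+, so n(Fe^2+) = 0.002319 x 1/1 = 0.002319 mol.
[Fe^2+] = 0.002319 / 0.01217 L = 0.191 M.

0.191 M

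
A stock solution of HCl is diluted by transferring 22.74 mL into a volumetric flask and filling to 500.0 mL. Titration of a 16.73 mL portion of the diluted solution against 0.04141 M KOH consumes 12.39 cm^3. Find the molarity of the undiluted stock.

0.674 M

n(KOH) = 0.04141 x 0.01239 = 0.0005131 mol.
n(HCl) in the aliquot = 0.0005131 mol.
[diluted HCl] = 0.0005131 / 0.01673 = 0.03067 M.
Dilution factor = 500.0/22.74 = 21.99, so [stock] = 0.03067 x 21.99 = 0.674 M.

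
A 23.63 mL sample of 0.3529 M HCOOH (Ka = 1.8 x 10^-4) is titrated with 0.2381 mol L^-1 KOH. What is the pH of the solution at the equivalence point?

n(HCOOH) = 0.3529 x 0.02363 = 0.008339 mol; V(KOH) at equivalence = 0.008339/0.2381 = 0.03502 L.
At equivalence all the acid is converted to HCOO-; total volume = 0.02363 + 0.03502 = 0.05865 L, so [HCOO-] = 0.008339/0.05865 = 0.1422 M.
Kb = Kw/Ka = 1.0e-14 / 1.8 x 10^-4 = 5.56e-11.
[OH^-] = sqrt(Kb x [HCOO-]) = sqrt(5.56e-11 x 0.1422) = 2.81e-6 M.
pOH = 5.55, so pH = 14.00 - 5.55 = 8.45.

8.45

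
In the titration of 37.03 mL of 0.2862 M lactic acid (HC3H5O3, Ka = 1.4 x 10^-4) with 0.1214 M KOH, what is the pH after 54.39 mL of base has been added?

Initial n(HC3H5O3) = 0.2862 x 0.03703 = 0.01060 mol.
n(KOH) added = 0.1214 x 0.05439 = 0.006603 mol, converting that many moles of HC3H5O3 to C3H5O3-.
Remaining n(HC3H5O3) = 0.003995 mol; n(C3H5O3-) = 0.006603 mol.
By Henderson-Hasselbalch, pH = pKa + log([A^-]/[HA]) = 3.85 + log(0.006603/0.003995) = 3.85 + (+0.22) = 4.07.

4.07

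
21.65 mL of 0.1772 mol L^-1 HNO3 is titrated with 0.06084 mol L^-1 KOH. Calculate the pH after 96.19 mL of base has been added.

12.23

n(acid) = 0.1772 x 0.02165 = 0.003836 mol; n(KOH) added = 0.06084 x 0.09619 = 0.005852 mol.
Base is in excess by 0.005852 - 0.003836 = 0.002016 mol in a total volume of 0.1178 L.
[OH^-] = 0.002016/0.1178 = 0.01711 M, so pOH = 1.77 and pH = 14.00 - 1.77 = 12.23.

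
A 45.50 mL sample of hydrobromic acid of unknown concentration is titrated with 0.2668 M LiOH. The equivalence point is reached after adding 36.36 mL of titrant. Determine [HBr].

0.213 M

n(LiOH) delivered = 0.2668 x 0.03636 = 0.009701 mol.
For a 1:1 reaction, n(HBr) = 0.009701 mol.
[HBr] = 0.009701 mol / 0.04550 L = 0.213 M.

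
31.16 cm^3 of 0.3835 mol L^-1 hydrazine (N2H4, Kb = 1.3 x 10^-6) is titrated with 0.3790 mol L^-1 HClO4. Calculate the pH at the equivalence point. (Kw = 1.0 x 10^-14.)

4.42

n(N2H4) = 0.3835 x 0.03116 = 0.01195 mol; V(HClO4) at equivalence = 0.01195/0.3790 = 0.03153 L.
At equivalence the base is fully converted to N2H5+; total volume = 0.06269 L, so [N2H5+] = 0.01195/0.06269 = 0.1906 M.
Ka(N2H5+) = Kw/Kb = 1.0e-14 / 1.3 x 10^-6 = 7.69e-9.
[H^+] = sqrt(Ka x [N2H5+]) = sqrt(7.69e-9 x 0.1906) = 3.83e-5 M.
pH = -log(3.83e-5) = 4.42.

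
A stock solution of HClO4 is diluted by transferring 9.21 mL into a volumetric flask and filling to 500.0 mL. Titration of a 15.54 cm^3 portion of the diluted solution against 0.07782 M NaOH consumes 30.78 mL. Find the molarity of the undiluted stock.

8.37 M

n(NaOH) = 0.07782 x 0.03078 = 0.002395 mol.
n(HClO4) in the aliquot = 0.002395 mol.
[diluted HClO4] = 0.002395 / 0.01554 = 0.1541 M.
Dilution factor = 500.0/9.210 = 54.29, so [stock] = 0.1541 x 54.29 = 8.37 M.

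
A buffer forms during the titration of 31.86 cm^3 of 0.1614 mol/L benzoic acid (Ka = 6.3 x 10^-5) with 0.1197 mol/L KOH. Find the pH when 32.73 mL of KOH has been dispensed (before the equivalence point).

4.71

Initial n(C6H5COOH) = 0.1614 x 0.03186 = 0.005142 mol.
n(KOH) added = 0.1197 x 0.03273 = 0.003918 mol, converting that many moles of C6H5COOH to C6H5COO-.
Remaining n(C6H5COOH) = 0.001224 mol; n(C6H5COO-) = 0.003918 mol.
By Henderson-Hasselbalch, pH = pKa + log([A^-]/[HA]) = 4.20 + log(0.003918/0.001224) = 4.20 + (+0.51) = 4.71.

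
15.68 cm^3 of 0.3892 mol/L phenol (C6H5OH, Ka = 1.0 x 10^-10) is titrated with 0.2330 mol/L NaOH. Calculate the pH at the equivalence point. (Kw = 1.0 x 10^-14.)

n(C6H5OH) = 0.3892 x 0.01568 = 0.006103 mol; V(NaOH) at equivalence = 0.006103/0.2330 = 0.02619 L.
At equivalence all the acid is converted to C6H5O-; total volume = 0.01568 + 0.02619 = 0.04187 L, so [C6H5O-] = 0.006103/0.04187 = 0.1457 M.
Kb = Kw/Ka = 1.0e-14 / 1.0 x 10^-10 = 0.000100.
[OH^-] = sqrt(Kb x [C6H5O-]) = sqrt(0.000100 x 0.1457) = 0.00382 M.
pOH = 2.42, so pH = 14.00 - 2.42 = 11.58.

11.58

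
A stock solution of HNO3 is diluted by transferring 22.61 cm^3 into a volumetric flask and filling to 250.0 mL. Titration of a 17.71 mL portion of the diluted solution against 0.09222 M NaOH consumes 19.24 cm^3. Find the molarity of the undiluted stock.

1.11 M

n(NaOH) = 0.09222 x 0.01924 = 0.001774 mol.
n(HNO3) in the aliquot = 0.001774 mol.
[diluted HNO3] = 0.001774 / 0.01771 = 0.1002 M.
Dilution factor = 250.0/22.61 = 11.06, so [stock] = 0.1002 x 11.06 = 1.11 M.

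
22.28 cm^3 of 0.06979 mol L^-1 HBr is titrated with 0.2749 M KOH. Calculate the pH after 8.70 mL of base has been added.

n(acid) = 0.06979 x 0.02228 = 0.001555 mol; n(KOH) added = 0.2749 x 0.008700 = 0.002392 mol.
Base is in excess by 0.002392 - 0.001555 = 0.0008367 mol in a total volume of 0.03098 L.
[OH^-] = 0.0008367/0.03098 = 0.02701 M, so pOH = 1.57 and pH = 14.00 - 1.57 = 12.43.

12.43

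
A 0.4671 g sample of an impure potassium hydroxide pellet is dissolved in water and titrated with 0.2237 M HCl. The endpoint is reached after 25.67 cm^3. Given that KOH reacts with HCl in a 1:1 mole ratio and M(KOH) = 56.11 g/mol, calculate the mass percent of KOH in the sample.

n(HCl) = 0.2237 x 0.02567 = 0.005742 mol.
n(KOH) = 0.005742 / 1 = 0.005742 mol.
mass of KOH = 0.005742 x 56.11 = 0.3222 g.
% purity = 0.3222 / 0.4671 x 100 = 69.0%.

69.0%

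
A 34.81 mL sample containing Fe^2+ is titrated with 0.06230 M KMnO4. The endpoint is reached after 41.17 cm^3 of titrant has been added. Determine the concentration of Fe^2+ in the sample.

0.368 M

n(KMnO4) = 0.06230 x 0.04117 = 0.002565 mol.
From the balanced equation, 1 mol KMnO4 reacts with 5 mol Fe^2+, so n(Fe^2+) = 0.002565 x 5/1 = 0.01282 mol.
[Fe^2+] = 0.01282 / 0.03481 L = 0.368 M.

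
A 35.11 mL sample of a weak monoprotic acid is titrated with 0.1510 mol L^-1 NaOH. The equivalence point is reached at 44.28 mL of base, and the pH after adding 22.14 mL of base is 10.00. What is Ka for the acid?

1.0 x 10^-10

22.14 mL is half of the equivalence volume, so this is the half-equivalence point where [HA] = [A^-].
At half-equivalence pH = pKa, so pKa = 10.00.
Ka = 10^(-10.00) = 1.0 x 10^-10.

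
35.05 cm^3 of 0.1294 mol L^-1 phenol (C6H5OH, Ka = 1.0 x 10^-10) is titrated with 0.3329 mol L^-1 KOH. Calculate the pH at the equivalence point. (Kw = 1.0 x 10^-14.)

n(C6H5OH) = 0.1294 x 0.03505 = 0.004535 mol; V(KOH) at equivalence = 0.004535/0.3329 = 0.01362 L.
At equivalence all the acid is converted to C6H5O-; total volume = 0.03505 + 0.01362 = 0.04867 L, so [C6H5O-] = 0.004535/0.04867 = 0.09318 M.
Kb = Kw/Ka = 1.0e-14 / 1.0 x 10^-10 = 0.000100.
[OH^-] = sqrt(Kb x [C6H5O-]) = sqrt(0.000100 x 0.09318) = 0.00305 M.
pOH = 2.52, so pH = 14.00 - 2.52 = 11.48.

11.48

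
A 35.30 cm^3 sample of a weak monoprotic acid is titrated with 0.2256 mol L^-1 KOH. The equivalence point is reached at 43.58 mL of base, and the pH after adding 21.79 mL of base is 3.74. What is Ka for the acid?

1.8 x 10^-4

21.79 mL is half of the equivalence volume, so this is the half-equivalence point where [HA] = [A^-].
At half-equivalence pH = pKa, so pKa = 3.74.
Ka = 10^(-3.74) = 1.8 x 10^-4.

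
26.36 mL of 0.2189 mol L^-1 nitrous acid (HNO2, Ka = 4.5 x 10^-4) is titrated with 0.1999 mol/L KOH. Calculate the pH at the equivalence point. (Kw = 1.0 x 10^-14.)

8.18

n(HNO2) = 0.2189 x 0.02636 = 0.005770 mol; V(KOH) at equivalence = 0.005770/0.1999 = 0.02887 L.
At equivalence all the acid is converted to NO2-; total volume = 0.02636 + 0.02887 = 0.05523 L, so [NO2-] = 0.005770/0.05523 = 0.1045 M.
Kb = Kw/Ka = 1.0e-14 / 4.5 x 10^-4 = 2.22e-11.
[OH^-] = sqrt(Kb x [NO2-]) = sqrt(2.22e-11 x 0.1045) = 1.52e-6 M.
pOH = 5.82, so pH = 14.00 - 5.82 = 8.18.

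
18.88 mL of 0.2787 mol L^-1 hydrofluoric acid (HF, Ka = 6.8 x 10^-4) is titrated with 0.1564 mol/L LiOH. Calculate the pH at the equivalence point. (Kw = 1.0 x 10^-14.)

n(HF) = 0.2787 x 0.01888 = 0.005262 mol; V(LiOH) at equivalence = 0.005262/0.1564 = 0.03364 L.
At equivalence all the acid is converted to F-; total volume = 0.01888 + 0.03364 = 0.05252 L, so [F-] = 0.005262/0.05252 = 0.1002 M.
Kb = Kw/Ka = 1.0e-14 / 6.8 x 10^-4 = 1.47e-11.
[OH^-] = sqrt(Kb x [F-]) = sqrt(1.47e-11 x 0.1002) = 1.21e-6 M.
pOH = 5.92, so pH = 14.00 - 5.92 = 8.08.

8.08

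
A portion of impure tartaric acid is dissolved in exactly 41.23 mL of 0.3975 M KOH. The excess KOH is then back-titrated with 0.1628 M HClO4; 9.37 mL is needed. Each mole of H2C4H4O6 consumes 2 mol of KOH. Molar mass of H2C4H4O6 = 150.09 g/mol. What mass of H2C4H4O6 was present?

Total n(KOH) added = 0.3975 x 0.04123 = 0.01639 mol.
n(HClO4) used = 0.1628 x 0.009370 = 0.001525 mol, which equals the excess n(KOH).
So n(KOH) consumed by the sample = 0.01639 - 0.001525 = 0.01486 mol.
n(H2C4H4O6) = 0.01486 / 2 = 0.007432 mol.
mass = 0.007432 mol x 150.09 g/mol = 1.12 g.

1.12 g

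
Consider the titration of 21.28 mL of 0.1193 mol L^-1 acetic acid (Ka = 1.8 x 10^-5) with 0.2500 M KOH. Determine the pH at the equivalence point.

n(CH3COOH) = 0.1193 x 0.02128 = 0.002539 mol; V(KOH) at equivalence = 0.002539/0.2500 = 0.01015 L.
At equivalence all the acid is converted to CH3COO-; total volume = 0.02128 + 0.01015 = 0.03143 L, so [CH3COO-] = 0.002539/0.03143 = 0.08076 M.
Kb = Kw/Ka = 1.0e-14 / 1.8 x 10^-5 = 5.56e-10.
[OH^-] = sqrt(Kb x [CH3COO-]) = sqrt(5.56e-10 x 0.08076) = 6.70e-6 M.
pOH = 5.17, so pH = 14.00 - 5.17 = 8.83.

8.83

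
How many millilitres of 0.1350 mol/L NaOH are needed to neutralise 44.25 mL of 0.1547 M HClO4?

n(HClO4) = 0.1547 mol/L x 0.04425 L = 0.006845 mol.
At equivalence n(NaOH) = n(HClO4) = 0.006845 mol.
V(NaOH) = 0.006845 / 0.1350 = 0.05071 L = 50.7 mL.

50.7 mL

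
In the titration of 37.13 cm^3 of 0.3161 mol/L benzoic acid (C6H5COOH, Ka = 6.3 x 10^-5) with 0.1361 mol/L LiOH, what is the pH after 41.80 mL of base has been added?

4.17

Initial n(C6H5COOH) = 0.3161 x 0.03713 = 0.01174 mol.
n(LiOH) added = 0.1361 x 0.04180 = 0.005689 mol, converting that many moles of C6H5COOH to C6H5COO-.
Remaining n(C6H5COOH) = 0.006048 mol; n(C6H5COO-) = 0.005689 mol.
By Henderson-Hasselbalch, pH = pKa + log([A^-]/[HA]) = 4.20 + log(0.005689/0.006048) = 4.20 + (-0.03) = 4.17.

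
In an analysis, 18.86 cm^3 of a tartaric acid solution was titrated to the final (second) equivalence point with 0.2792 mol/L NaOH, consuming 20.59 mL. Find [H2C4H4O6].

n(NaOH) = 0.2792 x 0.02059 = 0.005749 mol.
At the final (second) equivalence point, 2 mol OH^- react per mol H2C4H4O6, so n(H2C4H4O6) = 0.005749 / 2 = 0.002874 mol.
[H2C4H4O6] = 0.002874 / 0.01886 L = 0.152 M.

0.152 M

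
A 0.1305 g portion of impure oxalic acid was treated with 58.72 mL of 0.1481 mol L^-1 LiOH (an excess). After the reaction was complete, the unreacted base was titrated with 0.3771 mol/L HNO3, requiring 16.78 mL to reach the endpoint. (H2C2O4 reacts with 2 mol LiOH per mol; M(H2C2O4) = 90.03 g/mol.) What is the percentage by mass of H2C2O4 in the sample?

Total n(LiOH) added = 0.1481 x 0.05872 = 0.008696 mol.
n(HNO3) used = 0.3771 x 0.01678 = 0.006328 mol, which equals the excess n(LiOH).
So n(LiOH) consumed by the sample = 0.008696 - 0.006328 = 0.002369 mol.
n(H2C2O4) = 0.002369 / 2 = 0.001184 mol.
mass H2C2O4 = 0.001184 x 90.03 = 0.1066 g, so %H2C2O4 = 0.1066/0.1305 x 100 = 81.7%.

81.7%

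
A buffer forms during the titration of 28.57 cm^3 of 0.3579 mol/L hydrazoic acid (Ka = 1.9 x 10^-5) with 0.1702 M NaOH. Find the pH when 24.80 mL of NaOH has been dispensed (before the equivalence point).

4.57

Initial n(HN3) = 0.3579 x 0.02857 = 0.01023 mol.
n(NaOH) added = 0.1702 x 0.02480 = 0.004221 mol, converting that many moles of HN3 to N3-.
Remaining n(HN3) = 0.006004 mol; n(N3-) = 0.004221 mol.
By Henderson-Hasselbalch, pH = pKa + log([A^-]/[HA]) = 4.72 + log(0.004221/0.006004) = 4.72 + (-0.15) = 4.57.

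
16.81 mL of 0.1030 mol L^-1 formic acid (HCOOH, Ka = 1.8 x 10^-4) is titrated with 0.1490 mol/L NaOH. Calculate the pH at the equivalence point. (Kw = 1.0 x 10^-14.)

8.26

n(HCOOH) = 0.1030 x 0.01681 = 0.001731 mol; V(NaOH) at equivalence = 0.001731/0.1490 = 0.01162 L.
At equivalence all the acid is converted to HCOO-; total volume = 0.01681 + 0.01162 = 0.02843 L, so [HCOO-] = 0.001731/0.02843 = 0.06090 M.
Kb = Kw/Ka = 1.0e-14 / 1.8 x 10^-4 = 5.56e-11.
[OH^-] = sqrt(Kb x [HCOO-]) = sqrt(5.56e-11 x 0.06090) = 1.84e-6 M.
pOH = 5.74, so pH = 14.00 - 5.74 = 8.26.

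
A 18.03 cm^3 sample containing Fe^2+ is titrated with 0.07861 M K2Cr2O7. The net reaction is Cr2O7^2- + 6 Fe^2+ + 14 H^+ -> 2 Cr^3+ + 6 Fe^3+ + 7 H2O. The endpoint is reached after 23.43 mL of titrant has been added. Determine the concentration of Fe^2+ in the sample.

0.613 M

n(K2Cr2O7) = 0.07861 x 0.02343 = 0.001842 mol.
From the balanced equation, 1 mol K2Cr2O7 reacts with 6 mol Fe^2+, so n(Fe^2+) = 0.001842 x 6/1 = 0.01105 mol.
[Fe^2+] = 0.01105 / 0.01803 L = 0.613 M.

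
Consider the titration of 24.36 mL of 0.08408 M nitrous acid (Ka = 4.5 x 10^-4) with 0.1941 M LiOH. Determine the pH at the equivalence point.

8.06

n(HNO2) = 0.08408 x 0.02436 = 0.002048 mol; V(LiOH) at equivalence = 0.002048/0.1941 = 0.01055 L.
At equivalence all the acid is converted to NO2-; total volume = 0.02436 + 0.01055 = 0.03491 L, so [NO2-] = 0.002048/0.03491 = 0.05867 M.
Kb = Kw/Ka = 1.0e-14 / 4.5 x 10^-4 = 2.22e-11.
[OH^-] = sqrt(Kb x [NO2-]) = sqrt(2.22e-11 x 0.05867) = 1.14e-6 M.
pOH = 5.94, so pH = 14.00 - 5.94 = 8.06.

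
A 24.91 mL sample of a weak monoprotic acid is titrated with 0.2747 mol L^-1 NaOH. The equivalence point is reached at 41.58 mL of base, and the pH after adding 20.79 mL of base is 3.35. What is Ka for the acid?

20.79 mL is half of the equivalence volume, so this is the half-equivalence point where [HA] = [A^-].
At half-equivalence pH = pKa, so pKa = 3.35.
Ka = 10^(-3.35) = 4.5 x 10^-4.

4.5 x 10^-4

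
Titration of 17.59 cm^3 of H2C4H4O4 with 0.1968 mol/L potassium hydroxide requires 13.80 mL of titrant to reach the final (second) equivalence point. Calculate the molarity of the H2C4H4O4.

n(KOH) = 0.1968 x 0.01380 = 0.002716 mol.
At the final (second) equivalence point, 2 mol OH^- react per mol H2C4H4O4, so n(H2C4H4O4) = 0.002716 / 2 = 0.001358 mol.
[H2C4H4O4] = 0.001358 / 0.01759 L = 0.0772 M.

0.0772 M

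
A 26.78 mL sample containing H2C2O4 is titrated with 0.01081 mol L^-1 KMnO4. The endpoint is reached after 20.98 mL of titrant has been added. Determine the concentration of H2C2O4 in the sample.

0.0212 M

n(KMnO4) = 0.01081 x 0.02098 = 0.0002268 mol.
From the balanced equation, 2 mol KMnO4 reacts with 5 mol H2C2O4, so n(H2C2O4) = 0.0002268 x 5/2 = 0.0005670 mol.
[H2C2O4] = 0.0005670 / 0.02678 L = 0.0212 M.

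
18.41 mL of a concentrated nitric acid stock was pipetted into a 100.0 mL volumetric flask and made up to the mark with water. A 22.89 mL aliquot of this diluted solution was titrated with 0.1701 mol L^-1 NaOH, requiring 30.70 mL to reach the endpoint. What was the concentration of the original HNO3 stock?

1.24 M

n(NaOH) = 0.1701 x 0.03070 = 0.005222 mol.
n(HNO3) in the aliquot = 0.005222 mol.
[diluted HNO3] = 0.005222 / 0.02289 = 0.2281 M.
Dilution factor = 100.0/18.41 = 5.432, so [stock] = 0.2281 x 5.432 = 1.24 M.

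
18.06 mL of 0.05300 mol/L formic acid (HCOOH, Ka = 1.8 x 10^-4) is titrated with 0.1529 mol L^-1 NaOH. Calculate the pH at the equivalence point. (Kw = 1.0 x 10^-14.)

8.17

n(HCOOH) = 0.05300 x 0.01806 = 0.0009572 mol; V(NaOH) at equivalence = 0.0009572/0.1529 = 0.006260 L.
At equivalence all the acid is converted to HCOO-; total volume = 0.01806 + 0.006260 = 0.02432 L, so [HCOO-] = 0.0009572/0.02432 = 0.03936 M.
Kb = Kw/Ka = 1.0e-14 / 1.8 x 10^-4 = 5.56e-11.
[OH^-] = sqrt(Kb x [HCOO-]) = sqrt(5.56e-11 x 0.03936) = 1.48e-6 M.
pOH = 5.83, so pH = 14.00 - 5.83 = 8.17.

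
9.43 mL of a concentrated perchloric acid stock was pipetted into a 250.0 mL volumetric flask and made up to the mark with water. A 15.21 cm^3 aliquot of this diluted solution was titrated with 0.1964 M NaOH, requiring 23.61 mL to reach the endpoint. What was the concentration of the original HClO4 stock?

n(NaOH) = 0.1964 x 0.02361 = 0.004637 mol.
n(HClO4) in the aliquot = 0.004637 mol.
[diluted HClO4] = 0.004637 / 0.01521 = 0.3049 M.
Dilution factor = 250.0/9.430 = 26.51, so [stock] = 0.3049 x 26.51 = 8.08 M.

8.08 M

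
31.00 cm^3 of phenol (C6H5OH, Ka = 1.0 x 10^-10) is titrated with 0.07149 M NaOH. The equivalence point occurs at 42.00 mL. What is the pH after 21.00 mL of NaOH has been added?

10.00

21.00 mL is exactly half the equivalence volume (42.00/2), i.e. the half-equivalence point.
There, n(HA) = n(A^-), so pH = pKa = -log(1.0 x 10^-10) = 10.00.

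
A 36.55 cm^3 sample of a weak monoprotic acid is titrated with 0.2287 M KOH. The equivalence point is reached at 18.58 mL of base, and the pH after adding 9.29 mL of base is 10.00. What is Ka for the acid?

1.0 x 10^-10

9.29 mL is half of the equivalence volume, so this is the half-equivalence point where [HA] = [A^-].
At half-equivalence pH = pKa, so pKa = 10.00.
Ka = 10^(-10.00) = 1.0 x 10^-10.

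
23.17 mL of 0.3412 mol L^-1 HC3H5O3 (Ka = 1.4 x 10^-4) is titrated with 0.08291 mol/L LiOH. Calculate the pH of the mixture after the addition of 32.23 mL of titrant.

Initial n(HC3H5O3) = 0.3412 x 0.02317 = 0.007906 mol.
n(LiOH) added = 0.08291 x 0.03223 = 0.002672 mol, converting that many moles of HC3H5O3 to C3H5O3-.
Remaining n(HC3H5O3) = 0.005233 mol; n(C3H5O3-) = 0.002672 mol.
By Henderson-Hasselbalch, pH = pKa + log([A^-]/[HA]) = 3.85 + log(0.002672/0.005233) = 3.85 + (-0.29) = 3.56.

3.56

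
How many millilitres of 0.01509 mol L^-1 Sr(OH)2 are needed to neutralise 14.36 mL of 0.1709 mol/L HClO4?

n(HClO4) = 0.1709 mol/L x 0.01436 L = 0.002454 mol.
The neutralisation is 2 HClO4 : 1 Sr(OH)2, so n(Sr(OH)2) = 0.002454 x 1/2 = 0.001227 mol.
V(Sr(OH)2) = 0.001227 / 0.01509 = 0.08132 L = 81.3 mL.

81.3 mL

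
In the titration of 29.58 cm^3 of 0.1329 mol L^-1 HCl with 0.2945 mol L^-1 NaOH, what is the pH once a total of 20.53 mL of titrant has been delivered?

12.63

n(acid) = 0.1329 x 0.02958 = 0.003931 mol; n(NaOH) added = 0.2945 x 0.02053 = 0.006046 mol.
Base is in excess by 0.006046 - 0.003931 = 0.002115 mol in a total volume of 0.05011 L.
[OH^-] = 0.002115/0.05011 = 0.04221 M, so pOH = 1.37 and pH = 14.00 - 1.37 = 12.63.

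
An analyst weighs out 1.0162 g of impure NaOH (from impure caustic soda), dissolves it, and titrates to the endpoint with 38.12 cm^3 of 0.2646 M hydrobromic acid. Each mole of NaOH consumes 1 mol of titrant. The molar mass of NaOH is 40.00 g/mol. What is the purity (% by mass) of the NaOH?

39.7%

n(HBr) = 0.2646 x 0.03812 = 0.01009 mol.
n(NaOH) = 0.01009 / 1 = 0.01009 mol.
mass of NaOH = 0.01009 x 40.00 = 0.4035 g.
% purity = 0.4035 / 1.0162 x 100 = 39.7%.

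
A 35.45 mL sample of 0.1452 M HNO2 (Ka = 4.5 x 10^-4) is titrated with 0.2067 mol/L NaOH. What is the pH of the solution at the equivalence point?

8.14

n(HNO2) = 0.1452 x 0.03545 = 0.005147 mol; V(NaOH) at equivalence = 0.005147/0.2067 = 0.02490 L.
At equivalence all the acid is converted to NO2-; total volume = 0.03545 + 0.02490 = 0.06035 L, so [NO2-] = 0.005147/0.06035 = 0.08529 M.
Kb = Kw/Ka = 1.0e-14 / 4.5 x 10^-4 = 2.22e-11.
[OH^-] = sqrt(Kb x [NO2-]) = sqrt(2.22e-11 x 0.08529) = 1.38e-6 M.
pOH = 5.86, so pH = 14.00 - 5.86 = 8.14.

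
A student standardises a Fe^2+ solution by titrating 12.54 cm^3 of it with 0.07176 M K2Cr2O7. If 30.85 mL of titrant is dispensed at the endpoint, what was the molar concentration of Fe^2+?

1.06 M

n(K2Cr2O7) = 0.07176 x 0.03085 = 0.002214 mol.
From the balanced equation, 1 mol K2Cr2O7 reacts with 6 mol Fe^2+, so n(Fe^2+) = 0.002214 x 6/1 = 0.01328 mol.
[Fe^2+] = 0.01328 / 0.01254 L = 1.06 M.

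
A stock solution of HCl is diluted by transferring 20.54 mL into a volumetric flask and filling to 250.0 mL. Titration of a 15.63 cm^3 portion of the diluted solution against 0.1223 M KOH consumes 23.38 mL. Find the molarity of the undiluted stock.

n(KOH) = 0.1223 x 0.02338 = 0.002859 mol.
n(HCl) in the aliquot = 0.002859 mol.
[diluted HCl] = 0.002859 / 0.01563 = 0.1829 M.
Dilution factor = 250.0/20.54 = 12.17, so [stock] = 0.1829 x 12.17 = 2.23 M.

2.23 M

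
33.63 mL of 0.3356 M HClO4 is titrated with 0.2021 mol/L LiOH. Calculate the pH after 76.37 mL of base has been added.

12.58

n(acid) = 0.3356 x 0.03363 = 0.01129 mol; n(LiOH) added = 0.2021 x 0.07637 = 0.01543 mol.
Base is in excess by 0.01543 - 0.01129 = 0.004148 mol in a total volume of 0.1100 L.
[OH^-] = 0.004148/0.1100 = 0.03771 M, so pOH = 1.42 and pH = 14.00 - 1.42 = 12.58.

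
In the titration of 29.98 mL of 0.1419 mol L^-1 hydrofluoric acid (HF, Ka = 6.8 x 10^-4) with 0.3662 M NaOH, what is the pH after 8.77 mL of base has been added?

Initial n(HF) = 0.1419 x 0.02998 = 0.004254 mol.
n(NaOH) added = 0.3662 x 0.008770 = 0.003212 mol, converting that many moles of HF to F-.
Remaining n(HF) = 0.001043 mol; n(F-) = 0.003212 mol.
By Henderson-Hasselbalch, pH = pKa + log([A^-]/[HA]) = 3.17 + log(0.003212/0.001043) = 3.17 + (+0.49) = 3.66.

3.66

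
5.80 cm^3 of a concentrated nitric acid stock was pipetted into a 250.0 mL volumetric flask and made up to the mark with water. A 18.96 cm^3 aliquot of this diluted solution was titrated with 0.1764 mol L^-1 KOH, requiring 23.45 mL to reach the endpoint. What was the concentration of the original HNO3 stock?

9.40 M

n(KOH) = 0.1764 x 0.02345 = 0.004137 mol.
n(HNO3) in the aliquot = 0.004137 mol.
[diluted HNO3] = 0.004137 / 0.01896 = 0.2182 M.
Dilution factor = 250.0/5.800 = 43.10, so [stock] = 0.2182 x 43.10 = 9.40 M.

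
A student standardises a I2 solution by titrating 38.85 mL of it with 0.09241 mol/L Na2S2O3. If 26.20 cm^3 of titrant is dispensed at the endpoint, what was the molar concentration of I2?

0.0312 M

n(Na2S2O3) = 0.09241 x 0.02620 = 0.002421 mol.
From the balanced equation, 2 mol Na2S2O3 reacts with 1 mol I2, so n(I2) = 0.002421 x 1/2 = 0.001211 mol.
[I2] = 0.001211 / 0.03885 L = 0.0312 M.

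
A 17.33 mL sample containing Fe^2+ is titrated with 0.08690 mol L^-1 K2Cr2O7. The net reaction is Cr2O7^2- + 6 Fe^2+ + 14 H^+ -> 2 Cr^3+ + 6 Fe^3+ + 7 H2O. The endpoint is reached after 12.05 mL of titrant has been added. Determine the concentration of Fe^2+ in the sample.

n(K2Cr2O7) = 0.08690 x 0.01205 = 0.001047 mol.
From the balanced equation, 1 mol K2Cr2O7 reacts with 6 mol Fe^2+, so n(Fe^2+) = 0.001047 x 6/1 = 0.006283 mol.
[Fe^2+] = 0.006283 / 0.01733 L = 0.363 M.

0.363 M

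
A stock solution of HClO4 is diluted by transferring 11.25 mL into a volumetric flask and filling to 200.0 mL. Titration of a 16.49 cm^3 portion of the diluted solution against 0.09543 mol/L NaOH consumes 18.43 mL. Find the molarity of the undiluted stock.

n(NaOH) = 0.09543 x 0.01843 = 0.001759 mol.
n(HClO4) in the aliquot = 0.001759 mol.
[diluted HClO4] = 0.001759 / 0.01649 = 0.1067 M.
Dilution factor = 200.0/11.25 = 17.78, so [stock] = 0.1067 x 17.78 = 1.90 M.

1.90 M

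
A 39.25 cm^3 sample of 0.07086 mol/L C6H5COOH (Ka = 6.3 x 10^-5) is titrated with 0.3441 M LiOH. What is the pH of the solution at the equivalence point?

8.48

n(C6H5COOH) = 0.07086 x 0.03925 = 0.002781 mol; V(LiOH) at equivalence = 0.002781/0.3441 = 0.008083 L.
At equivalence all the acid is converted to C6H5COO-; total volume = 0.03925 + 0.008083 = 0.04733 L, so [C6H5COO-] = 0.002781/0.04733 = 0.05876 M.
Kb = Kw/Ka = 1.0e-14 / 6.3 x 10^-5 = 1.59e-10.
[OH^-] = sqrt(Kb x [C6H5COO-]) = sqrt(1.59e-10 x 0.05876) = 3.05e-6 M.
pOH = 5.52, so pH = 14.00 - 5.52 = 8.48.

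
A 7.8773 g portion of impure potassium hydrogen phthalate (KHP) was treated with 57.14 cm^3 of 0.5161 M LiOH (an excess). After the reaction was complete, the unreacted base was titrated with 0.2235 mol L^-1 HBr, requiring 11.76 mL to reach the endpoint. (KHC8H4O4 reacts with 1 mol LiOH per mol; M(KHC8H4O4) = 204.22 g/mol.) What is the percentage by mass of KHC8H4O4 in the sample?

69.6%

Total n(LiOH) added = 0.5161 x 0.05714 = 0.02949 mol.
n(HBr) used = 0.2235 x 0.01176 = 0.002628 mol, which equals the excess n(LiOH).
So n(LiOH) consumed by the sample = 0.02949 - 0.002628 = 0.02686 mol.
n(KHC8H4O4) = 0.02686 / 1 = 0.02686 mol.
mass KHC8H4O4 = 0.02686 x 204.22 = 5.486 g, so %KHC8H4O4 = 5.486/7.8773 x 100 = 69.6%.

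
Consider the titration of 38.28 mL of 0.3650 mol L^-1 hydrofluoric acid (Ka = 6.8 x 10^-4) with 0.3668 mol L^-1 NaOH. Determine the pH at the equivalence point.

n(HF) = 0.3650 x 0.03828 = 0.01397 mol; V(NaOH) at equivalence = 0.01397/0.3668 = 0.03809 L.
At equivalence all the acid is converted to F-; total volume = 0.03828 + 0.03809 = 0.07637 L, so [F-] = 0.01397/0.07637 = 0.1829 M.
Kb = Kw/Ka = 1.0e-14 / 6.8 x 10^-4 = 1.47e-11.
[OH^-] = sqrt(Kb x [F-]) = sqrt(1.47e-11 x 0.1829) = 1.64e-6 M.
pOH = 5.79, so pH = 14.00 - 5.79 = 8.21.

8.21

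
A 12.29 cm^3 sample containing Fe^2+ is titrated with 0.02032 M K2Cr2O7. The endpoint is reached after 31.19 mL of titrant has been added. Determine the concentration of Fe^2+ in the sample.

0.309 M

n(K2Cr2O7) = 0.02032 x 0.03119 = 0.0006338 mol.
From the balanced equation, 1 mol K2Cr2O7 reacts with 6 mol Fe^2+, so n(Fe^2+) = 0.0006338 x 6/1 = 0.003803 mol.
[Fe^2+] = 0.003803 / 0.01229 L = 0.309 M.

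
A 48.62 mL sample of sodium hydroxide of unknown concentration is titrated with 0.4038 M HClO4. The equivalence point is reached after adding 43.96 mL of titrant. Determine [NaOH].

0.365 M

n(HClO4) delivered = 0.4038 x 0.04396 = 0.01775 mol.
For a 1:1 reaction, n(NaOH) = 0.01775 mol.
[NaOH] = 0.01775 mol / 0.04862 L = 0.365 M.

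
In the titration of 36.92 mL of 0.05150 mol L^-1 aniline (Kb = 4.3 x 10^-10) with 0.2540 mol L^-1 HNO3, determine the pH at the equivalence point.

n(C6H5NH2) = 0.05150 x 0.03692 = 0.001901 mol; V(HNO3) at equivalence = 0.001901/0.2540 = 0.007486 L.
At equivalence the base is fully converted to C6H5NH3+; total volume = 0.04441 L, so [C6H5NH3+] = 0.001901/0.04441 = 0.04282 M.
Ka(C6H5NH3+) = Kw/Kb = 1.0e-14 / 4.3 x 10^-10 = 2.33e-5.
[H^+] = sqrt(Ka x [C6H5NH3+]) = sqrt(2.33e-5 x 0.04282) = 0.000998 M.
pH = -log(0.000998) = 3.00.

3.00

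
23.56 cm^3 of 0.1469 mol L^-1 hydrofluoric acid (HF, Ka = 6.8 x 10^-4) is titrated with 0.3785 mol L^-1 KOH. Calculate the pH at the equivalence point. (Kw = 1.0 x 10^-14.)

n(HF) = 0.1469 x 0.02356 = 0.003461 mol; V(KOH) at equivalence = 0.003461/0.3785 = 0.009144 L.
At equivalence all the acid is converted to F-; total volume = 0.02356 + 0.009144 = 0.03270 L, so [F-] = 0.003461/0.03270 = 0.1058 M.
Kb = Kw/Ka = 1.0e-14 / 6.8 x 10^-4 = 1.47e-11.
[OH^-] = sqrt(Kb x [F-]) = sqrt(1.47e-11 x 0.1058) = 1.25e-6 M.
pOH = 5.90, so pH = 14.00 - 5.90 = 8.10.

8.10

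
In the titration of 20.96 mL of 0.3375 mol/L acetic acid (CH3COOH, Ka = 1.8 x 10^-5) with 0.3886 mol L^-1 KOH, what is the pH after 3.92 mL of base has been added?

Initial n(CH3COOH) = 0.3375 x 0.02096 = 0.007074 mol.
n(KOH) added = 0.3886 x 0.003920 = 0.001523 mol, converting that many moles of CH3COOH to CH3COO-.
Remaining n(CH3COOH) = 0.005551 mol; n(CH3COO-) = 0.001523 mol.
By Henderson-Hasselbalch, pH = pKa + log([A^-]/[HA]) = 4.74 + log(0.001523/0.005551) = 4.74 + (-0.56) = 4.18.

4.18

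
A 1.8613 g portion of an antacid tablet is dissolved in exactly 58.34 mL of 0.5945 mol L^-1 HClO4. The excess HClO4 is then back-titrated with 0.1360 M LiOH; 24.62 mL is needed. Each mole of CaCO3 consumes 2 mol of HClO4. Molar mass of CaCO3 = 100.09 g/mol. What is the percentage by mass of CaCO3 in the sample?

84.3%

Total n(HClO4) added = 0.5945 x 0.05834 = 0.03468 mol.
n(LiOH) used = 0.1360 x 0.02462 = 0.003348 mol, which equals the excess n(HClO4).
So n(HClO4) consumed by the sample = 0.03468 - 0.003348 = 0.03133 mol.
n(CaCO3) = 0.03133 / 2 = 0.01567 mol.
mass CaCO3 = 0.01567 x 100.09 = 1.568 g, so %CaCO3 = 1.568/1.8613 x 100 = 84.3%.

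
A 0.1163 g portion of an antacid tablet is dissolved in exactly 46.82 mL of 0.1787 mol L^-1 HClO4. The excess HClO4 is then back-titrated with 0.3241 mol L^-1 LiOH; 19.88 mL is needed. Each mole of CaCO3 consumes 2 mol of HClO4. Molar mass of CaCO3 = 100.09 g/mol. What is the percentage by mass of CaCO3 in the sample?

Total n(HClO4) added = 0.1787 x 0.04682 = 0.008367 mol.
n(LiOH) used = 0.3241 x 0.01988 = 0.006443 mol, which equals the excess n(HClO4).
So n(HClO4) consumed by the sample = 0.008367 - 0.006443 = 0.001924 mol.
n(CaCO3) = 0.001924 / 2 = 0.0009618 mol.
mass CaCO3 = 0.0009618 x 100.09 = 0.09627 g, so %CaCO3 = 0.09627/0.1163 x 100 = 82.8%.

82.8%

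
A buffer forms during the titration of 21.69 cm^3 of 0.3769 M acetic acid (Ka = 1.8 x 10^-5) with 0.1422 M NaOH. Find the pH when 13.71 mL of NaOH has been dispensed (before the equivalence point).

4.24

Initial n(CH3COOH) = 0.3769 x 0.02169 = 0.008175 mol.
n(NaOH) added = 0.1422 x 0.01371 = 0.001950 mol, converting that many moles of CH3COOH to CH3COO-.
Remaining n(CH3COOH) = 0.006225 mol; n(CH3COO-) = 0.001950 mol.
By Henderson-Hasselbalch, pH = pKa + log([A^-]/[HA]) = 4.74 + log(0.001950/0.006225) = 4.74 + (-0.50) = 4.24.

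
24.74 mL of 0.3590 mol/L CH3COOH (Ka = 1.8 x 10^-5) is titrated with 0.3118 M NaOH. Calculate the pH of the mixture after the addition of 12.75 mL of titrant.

4.65

Initial n(CH3COOH) = 0.3590 x 0.02474 = 0.008882 mol.
n(NaOH) added = 0.3118 x 0.01275 = 0.003975 mol, converting that many moles of CH3COOH to CH3COO-.
Remaining n(CH3COOH) = 0.004906 mol; n(CH3COO-) = 0.003975 mol.
By Henderson-Hasselbalch, pH = pKa + log([A^-]/[HA]) = 4.74 + log(0.003975/0.004906) = 4.74 + (-0.09) = 4.65.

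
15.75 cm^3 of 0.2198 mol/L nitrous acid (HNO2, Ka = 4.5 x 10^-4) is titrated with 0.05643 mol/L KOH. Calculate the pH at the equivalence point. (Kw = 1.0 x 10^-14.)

8.00

n(HNO2) = 0.2198 x 0.01575 = 0.003462 mol; V(KOH) at equivalence = 0.003462/0.05643 = 0.06135 L.
At equivalence all the acid is converted to NO2-; total volume = 0.01575 + 0.06135 = 0.07710 L, so [NO2-] = 0.003462/0.07710 = 0.04490 M.
Kb = Kw/Ka = 1.0e-14 / 4.5 x 10^-4 = 2.22e-11.
[OH^-] = sqrt(Kb x [NO2-]) = sqrt(2.22e-11 x 0.04490) = 9.99e-7 M.
pOH = 6.00, so pH = 14.00 - 6.00 = 8.00.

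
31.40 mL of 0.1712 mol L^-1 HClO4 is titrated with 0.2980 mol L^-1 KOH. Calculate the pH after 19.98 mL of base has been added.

12.05

n(acid) = 0.1712 x 0.03140 = 0.005376 mol; n(KOH) added = 0.2980 x 0.01998 = 0.005954 mol.
Base is in excess by 0.005954 - 0.005376 = 0.0005784 mol in a total volume of 0.05138 L.
[OH^-] = 0.0005784/0.05138 = 0.01126 M, so pOH = 1.95 and pH = 14.00 - 1.95 = 12.05.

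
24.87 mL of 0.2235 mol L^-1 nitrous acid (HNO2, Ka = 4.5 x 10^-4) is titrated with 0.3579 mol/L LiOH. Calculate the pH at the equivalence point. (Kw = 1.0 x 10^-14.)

n(HNO2) = 0.2235 x 0.02487 = 0.005558 mol; V(LiOH) at equivalence = 0.005558/0.3579 = 0.01553 L.
At equivalence all the acid is converted to NO2-; total volume = 0.02487 + 0.01553 = 0.04040 L, so [NO2-] = 0.005558/0.04040 = 0.1376 M.
Kb = Kw/Ka = 1.0e-14 / 4.5 x 10^-4 = 2.22e-11.
[OH^-] = sqrt(Kb x [NO2-]) = sqrt(2.22e-11 x 0.1376) = 1.75e-6 M.
pOH = 5.76, so pH = 14.00 - 5.76 = 8.24.

8.24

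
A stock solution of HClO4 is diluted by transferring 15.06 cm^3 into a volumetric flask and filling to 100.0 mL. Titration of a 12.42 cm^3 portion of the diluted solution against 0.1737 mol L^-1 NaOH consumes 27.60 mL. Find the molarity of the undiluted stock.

n(NaOH) = 0.1737 x 0.02760 = 0.004794 mol.
n(HClO4) in the aliquot = 0.004794 mol.
[diluted HClO4] = 0.004794 / 0.01242 = 0.3860 M.
Dilution factor = 100.0/15.06 = 6.640, so [stock] = 0.3860 x 6.640 = 2.56 M.

2.56 M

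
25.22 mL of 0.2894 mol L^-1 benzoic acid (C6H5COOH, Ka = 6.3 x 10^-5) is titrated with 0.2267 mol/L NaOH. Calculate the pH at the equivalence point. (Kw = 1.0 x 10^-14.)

n(C6H5COOH) = 0.2894 x 0.02522 = 0.007299 mol; V(NaOH) at equivalence = 0.007299/0.2267 = 0.03220 L.
At equivalence all the acid is converted to C6H5COO-; total volume = 0.02522 + 0.03220 = 0.05742 L, so [C6H5COO-] = 0.007299/0.05742 = 0.1271 M.
Kb = Kw/Ka = 1.0e-14 / 6.3 x 10^-5 = 1.59e-10.
[OH^-] = sqrt(Kb x [C6H5COO-]) = sqrt(1.59e-10 x 0.1271) = 4.49e-6 M.
pOH = 5.35, so pH = 14.00 - 5.35 = 8.65.

8.65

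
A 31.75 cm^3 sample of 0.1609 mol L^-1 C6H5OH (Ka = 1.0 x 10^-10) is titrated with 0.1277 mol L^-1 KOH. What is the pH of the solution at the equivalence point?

n(C6H5OH) = 0.1609 x 0.03175 = 0.005109 mol; V(KOH) at equivalence = 0.005109/0.1277 = 0.04000 L.
At equivalence all the acid is converted to C6H5O-; total volume = 0.03175 + 0.04000 = 0.07175 L, so [C6H5O-] = 0.005109/0.07175 = 0.07120 M.
Kb = Kw/Ka = 1.0e-14 / 1.0 x 10^-10 = 0.000100.
[OH^-] = sqrt(Kb x [C6H5O-]) = sqrt(0.000100 x 0.07120) = 0.00267 M.
pOH = 2.57, so pH = 14.00 - 2.57 = 11.43.

11.43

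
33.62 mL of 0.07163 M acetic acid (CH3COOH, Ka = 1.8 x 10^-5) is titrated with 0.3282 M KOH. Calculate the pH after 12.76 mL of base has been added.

n(acid) = 0.07163 x 0.03362 = 0.002408 mol; n(KOH) added = 0.3282 x 0.01276 = 0.004188 mol.
Base is in excess by 0.004188 - 0.002408 = 0.001780 mol in a total volume of 0.04638 L.
[OH^-] = 0.001780/0.04638 = 0.03837 M, so pOH = 1.42 and pH = 14.00 - 1.42 = 12.58.

12.58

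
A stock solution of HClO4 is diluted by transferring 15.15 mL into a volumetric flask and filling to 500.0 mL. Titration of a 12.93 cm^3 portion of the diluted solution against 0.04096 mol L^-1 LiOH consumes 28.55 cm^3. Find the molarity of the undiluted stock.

n(LiOH) = 0.04096 x 0.02855 = 0.001169 mol.
n(HClO4) in the aliquot = 0.001169 mol.
[diluted HClO4] = 0.001169 / 0.01293 = 0.09044 M.
Dilution factor = 500.0/15.15 = 33.00, so [stock] = 0.09044 x 33.00 = 2.98 M.

2.98 M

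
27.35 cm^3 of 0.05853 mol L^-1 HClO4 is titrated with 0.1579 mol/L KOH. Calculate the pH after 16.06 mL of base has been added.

12.33

n(acid) = 0.05853 x 0.02735 = 0.001601 mol; n(KOH) added = 0.1579 x 0.01606 = 0.002536 mol.
Base is in excess by 0.002536 - 0.001601 = 0.0009351 mol in a total volume of 0.04341 L.
[OH^-] = 0.0009351/0.04341 = 0.02154 M, so pOH = 1.67 and pH = 14.00 - 1.67 = 12.33.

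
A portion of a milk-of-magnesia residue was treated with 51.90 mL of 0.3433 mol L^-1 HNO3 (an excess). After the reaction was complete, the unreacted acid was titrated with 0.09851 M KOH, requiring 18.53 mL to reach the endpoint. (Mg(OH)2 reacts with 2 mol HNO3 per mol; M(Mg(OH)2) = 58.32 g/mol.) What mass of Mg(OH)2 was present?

Total n(HNO3) added = 0.3433 x 0.05190 = 0.01782 mol.
n(KOH) used = 0.09851 x 0.01853 = 0.001825 mol, which equals the excess n(HNO3).
So n(HNO3) consumed by the sample = 0.01782 - 0.001825 = 0.01599 mol.
n(Mg(OH)2) = 0.01599 / 2 = 0.007996 mol.
mass = 0.007996 mol x 58.32 g/mol = 0.466 g.

0.466 g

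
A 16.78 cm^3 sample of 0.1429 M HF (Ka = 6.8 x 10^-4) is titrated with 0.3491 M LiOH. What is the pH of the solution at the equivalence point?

n(HF) = 0.1429 x 0.01678 = 0.002398 mol; V(LiOH) at equivalence = 0.002398/0.3491 = 0.006869 L.
At equivalence all the acid is converted to F-; total volume = 0.01678 + 0.006869 = 0.02365 L, so [F-] = 0.002398/0.02365 = 0.1014 M.
Kb = Kw/Ka = 1.0e-14 / 6.8 x 10^-4 = 1.47e-11.
[OH^-] = sqrt(Kb x [F-]) = sqrt(1.47e-11 x 0.1014) = 1.22e-6 M.
pOH = 5.91, so pH = 14.00 - 5.91 = 8.09.

8.09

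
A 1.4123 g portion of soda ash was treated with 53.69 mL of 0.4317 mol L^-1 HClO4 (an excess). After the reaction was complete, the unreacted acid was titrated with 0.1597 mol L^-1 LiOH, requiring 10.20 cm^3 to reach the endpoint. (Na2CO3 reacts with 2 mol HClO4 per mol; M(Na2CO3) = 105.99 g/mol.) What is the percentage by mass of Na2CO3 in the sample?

80.9%

Total n(HClO4) added = 0.4317 x 0.05369 = 0.02318 mol.
n(LiOH) used = 0.1597 x 0.01020 = 0.001629 mol, which equals the excess n(HClO4).
So n(HClO4) consumed by the sample = 0.02318 - 0.001629 = 0.02155 mol.
n(Na2CO3) = 0.02155 / 2 = 0.01077 mol.
mass Na2CO3 = 0.01077 x 105.99 = 1.142 g, so %Na2CO3 = 1.142/1.4123 x 100 = 80.9%.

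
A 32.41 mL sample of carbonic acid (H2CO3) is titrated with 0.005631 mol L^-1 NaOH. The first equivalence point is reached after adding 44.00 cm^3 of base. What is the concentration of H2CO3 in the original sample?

n(NaOH) = 0.005631 x 0.04400 = 0.0002478 mol.
At the first equivalence point, 1 mol OH^- react per mol H2CO3, so n(H2CO3) = 0.0002478 / 1 = 0.0002478 mol.
[H2CO3] = 0.0002478 / 0.03241 L = 0.00764 M.

0.00764 M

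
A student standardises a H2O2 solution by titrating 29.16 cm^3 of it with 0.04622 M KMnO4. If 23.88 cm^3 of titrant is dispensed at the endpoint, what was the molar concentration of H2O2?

0.0946 M

n(KMnO4) = 0.04622 x 0.02388 = 0.001104 mol.
From the balanced equation, 2 mol KMnO4 reacts with 5 mol H2O2, so n(H2O2) = 0.001104 x 5/2 = 0.002759 mol.
[H2O2] = 0.002759 / 0.02916 L = 0.0946 M.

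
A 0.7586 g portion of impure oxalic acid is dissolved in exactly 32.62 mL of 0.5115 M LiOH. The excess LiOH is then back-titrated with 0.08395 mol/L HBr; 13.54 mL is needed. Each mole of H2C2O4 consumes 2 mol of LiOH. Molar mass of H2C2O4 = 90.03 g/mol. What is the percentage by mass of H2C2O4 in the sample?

Total n(LiOH) added = 0.5115 x 0.03262 = 0.01669 mol.
n(HBr) used = 0.08395 x 0.01354 = 0.001137 mol, which equals the excess n(LiOH).
So n(LiOH) consumed by the sample = 0.01669 - 0.001137 = 0.01555 mol.
n(H2C2O4) = 0.01555 / 2 = 0.007774 mol.
mass H2C2O4 = 0.007774 x 90.03 = 0.6999 g, so %H2C2O4 = 0.6999/0.7586 x 100 = 92.3%.

92.3%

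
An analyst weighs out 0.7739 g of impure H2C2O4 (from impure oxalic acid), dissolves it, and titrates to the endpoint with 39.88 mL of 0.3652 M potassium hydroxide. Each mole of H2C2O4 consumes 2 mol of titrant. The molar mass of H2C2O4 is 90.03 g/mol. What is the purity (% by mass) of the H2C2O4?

84.7%

n(KOH) = 0.3652 x 0.03988 = 0.01456 mol.
n(H2C2O4) = 0.01456 / 2 = 0.007282 mol.
mass of H2C2O4 = 0.007282 x 90.03 = 0.6556 g.
% purity = 0.6556 / 0.7739 x 100 = 84.7%.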